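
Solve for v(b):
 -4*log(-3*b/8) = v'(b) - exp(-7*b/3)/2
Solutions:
 v(b) = C1 - 4*b*log(-b) + 4*b*(-log(3) + 1 + 3*log(2)) - 3*exp(-7*b/3)/14


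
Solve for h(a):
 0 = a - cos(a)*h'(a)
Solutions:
 h(a) = C1 + Integral(a/cos(a), a)


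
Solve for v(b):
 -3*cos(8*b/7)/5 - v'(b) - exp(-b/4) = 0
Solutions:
 v(b) = C1 - 21*sin(8*b/7)/40 + 4*exp(-b/4)


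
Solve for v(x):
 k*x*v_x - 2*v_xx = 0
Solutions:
 v(x) = Piecewise((-sqrt(pi)*C1*erf(x*sqrt(-k)/2)/sqrt(-k) - C2, (k > 0) | (k < 0)), (-C1*x - C2, True))


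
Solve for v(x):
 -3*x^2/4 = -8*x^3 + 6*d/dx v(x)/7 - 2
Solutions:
 v(x) = C1 + 7*x^4/3 - 7*x^3/24 + 7*x/3


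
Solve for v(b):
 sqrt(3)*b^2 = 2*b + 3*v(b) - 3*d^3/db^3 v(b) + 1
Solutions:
 v(b) = C3*exp(b) + sqrt(3)*b^2/3 - 2*b/3 + (C1*sin(sqrt(3)*b/2) + C2*cos(sqrt(3)*b/2))*exp(-b/2) - 1/3


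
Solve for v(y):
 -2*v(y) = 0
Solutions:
 v(y) = 0


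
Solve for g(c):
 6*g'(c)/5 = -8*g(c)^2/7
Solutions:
 g(c) = 21/(C1 + 20*c)


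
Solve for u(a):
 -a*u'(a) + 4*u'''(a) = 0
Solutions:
 u(a) = C1 + Integral(C2*airyai(2^(1/3)*a/2) + C3*airybi(2^(1/3)*a/2), a)


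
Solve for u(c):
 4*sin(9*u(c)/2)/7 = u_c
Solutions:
 -4*c/7 + log(cos(9*u(c)/2) - 1)/9 - log(cos(9*u(c)/2) + 1)/9 = C1


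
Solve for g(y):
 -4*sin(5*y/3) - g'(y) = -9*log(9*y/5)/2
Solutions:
 g(y) = C1 + 9*y*log(y)/2 - 9*y*log(5)/2 - 9*y/2 + 9*y*log(3) + 12*cos(5*y/3)/5


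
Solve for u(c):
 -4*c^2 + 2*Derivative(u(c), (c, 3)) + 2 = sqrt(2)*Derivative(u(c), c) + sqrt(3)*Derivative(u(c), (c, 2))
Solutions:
 u(c) = C1 + C2*exp(c*(sqrt(3) + sqrt(3 + 8*sqrt(2)))/4) + C3*exp(c*(-sqrt(3 + 8*sqrt(2)) + sqrt(3))/4) - 2*sqrt(2)*c^3/3 + 2*sqrt(3)*c^2 - 8*c - 5*sqrt(2)*c


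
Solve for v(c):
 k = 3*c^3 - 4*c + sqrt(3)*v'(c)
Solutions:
 v(c) = C1 - sqrt(3)*c^4/4 + 2*sqrt(3)*c^2/3 + sqrt(3)*c*k/3


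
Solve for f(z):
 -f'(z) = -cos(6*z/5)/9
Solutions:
 f(z) = C1 + 5*sin(6*z/5)/54


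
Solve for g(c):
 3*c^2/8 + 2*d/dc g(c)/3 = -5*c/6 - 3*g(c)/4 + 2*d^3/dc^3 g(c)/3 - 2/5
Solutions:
 g(c) = C1*exp(-c*(8*18^(1/3)/(sqrt(5793) + 81)^(1/3) + 12^(1/3)*(sqrt(5793) + 81)^(1/3))/24)*sin(2^(1/3)*3^(1/6)*c*(-2^(1/3)*3^(2/3)*(sqrt(5793) + 81)^(1/3)/24 + (sqrt(5793) + 81)^(-1/3))) + C2*exp(-c*(8*18^(1/3)/(sqrt(5793) + 81)^(1/3) + 12^(1/3)*(sqrt(5793) + 81)^(1/3))/24)*cos(2^(1/3)*3^(1/6)*c*(-2^(1/3)*3^(2/3)*(sqrt(5793) + 81)^(1/3)/24 + (sqrt(5793) + 81)^(-1/3))) + C3*exp(c*(8*18^(1/3)/(sqrt(5793) + 81)^(1/3) + 12^(1/3)*(sqrt(5793) + 81)^(1/3))/12) - c^2/2 - 2*c/9 - 136/405


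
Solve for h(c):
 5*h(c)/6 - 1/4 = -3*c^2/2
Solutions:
 h(c) = 3/10 - 9*c^2/5


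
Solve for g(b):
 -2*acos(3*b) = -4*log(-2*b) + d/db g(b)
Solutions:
 g(b) = C1 + 4*b*log(-b) - 2*b*acos(3*b) - 4*b + 4*b*log(2) + 2*sqrt(1 - 9*b^2)/3


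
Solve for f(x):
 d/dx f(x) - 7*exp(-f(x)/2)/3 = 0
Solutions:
 f(x) = 2*log(C1 + 7*x/6)


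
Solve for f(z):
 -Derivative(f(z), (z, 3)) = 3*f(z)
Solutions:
 f(z) = C3*exp(-3^(1/3)*z) + (C1*sin(3^(5/6)*z/2) + C2*cos(3^(5/6)*z/2))*exp(3^(1/3)*z/2)


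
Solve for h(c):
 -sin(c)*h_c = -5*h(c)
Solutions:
 h(c) = C1*sqrt(cos(c) - 1)*(cos(c)^2 - 2*cos(c) + 1)/(sqrt(cos(c) + 1)*(cos(c)^2 + 2*cos(c) + 1))


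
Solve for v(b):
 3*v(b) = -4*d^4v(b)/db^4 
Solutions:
 v(b) = (C1*sin(3^(1/4)*b/2) + C2*cos(3^(1/4)*b/2))*exp(-3^(1/4)*b/2) + (C3*sin(3^(1/4)*b/2) + C4*cos(3^(1/4)*b/2))*exp(3^(1/4)*b/2)


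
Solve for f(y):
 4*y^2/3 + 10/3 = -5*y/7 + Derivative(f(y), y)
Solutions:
 f(y) = C1 + 4*y^3/9 + 5*y^2/14 + 10*y/3


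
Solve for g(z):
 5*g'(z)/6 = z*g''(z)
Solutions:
 g(z) = C1 + C2*z^(11/6)


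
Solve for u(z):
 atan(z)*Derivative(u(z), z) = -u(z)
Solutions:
 u(z) = C1*exp(-Integral(1/atan(z), z))


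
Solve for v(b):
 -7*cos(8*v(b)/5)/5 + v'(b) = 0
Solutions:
 -7*b/5 - 5*log(sin(8*v(b)/5) - 1)/16 + 5*log(sin(8*v(b)/5) + 1)/16 = C1


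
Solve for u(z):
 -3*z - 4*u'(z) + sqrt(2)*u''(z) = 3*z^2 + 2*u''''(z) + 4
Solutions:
 u(z) = C1 + C2*exp(3^(1/3)*z*(sqrt(2)*3^(1/3)/(sqrt(3)*sqrt(108 - sqrt(2))/2 + 9)^(1/3) + 2*(sqrt(3)*sqrt(108 - sqrt(2))/2 + 9)^(1/3))/12)*sin(z*(-3*sqrt(6)/(3*sqrt(3)*sqrt(108 - sqrt(2))/2 + 27)^(1/3) + 2*sqrt(3)*(3*sqrt(3)*sqrt(108 - sqrt(2))/2 + 27)^(1/3))/12) + C3*exp(3^(1/3)*z*(sqrt(2)*3^(1/3)/(sqrt(3)*sqrt(108 - sqrt(2))/2 + 9)^(1/3) + 2*(sqrt(3)*sqrt(108 - sqrt(2))/2 + 9)^(1/3))/12)*cos(z*(-3*sqrt(6)/(3*sqrt(3)*sqrt(108 - sqrt(2))/2 + 27)^(1/3) + 2*sqrt(3)*(3*sqrt(3)*sqrt(108 - sqrt(2))/2 + 27)^(1/3))/12) + C4*exp(-3^(1/3)*z*(sqrt(2)*3^(1/3)/(sqrt(3)*sqrt(108 - sqrt(2))/2 + 9)^(1/3) + 2*(sqrt(3)*sqrt(108 - sqrt(2))/2 + 9)^(1/3))/6) - z^3/4 - 3*z^2/8 - 3*sqrt(2)*z^2/16 - 19*z/16 - 3*sqrt(2)*z/16


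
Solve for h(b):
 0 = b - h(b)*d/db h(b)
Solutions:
 h(b) = -sqrt(C1 + b^2)
 h(b) = sqrt(C1 + b^2)


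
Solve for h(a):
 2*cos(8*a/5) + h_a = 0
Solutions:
 h(a) = C1 - 5*sin(8*a/5)/4


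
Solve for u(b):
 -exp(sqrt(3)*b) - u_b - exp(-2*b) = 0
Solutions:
 u(b) = C1 - sqrt(3)*exp(sqrt(3)*b)/3 + exp(-2*b)/2


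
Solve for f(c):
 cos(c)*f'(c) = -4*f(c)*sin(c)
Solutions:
 f(c) = C1*cos(c)^4


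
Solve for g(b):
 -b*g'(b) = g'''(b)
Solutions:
 g(b) = C1 + Integral(C2*airyai(-b) + C3*airybi(-b), b)


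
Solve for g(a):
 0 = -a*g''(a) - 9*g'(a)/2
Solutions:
 g(a) = C1 + C2/a^(7/2)


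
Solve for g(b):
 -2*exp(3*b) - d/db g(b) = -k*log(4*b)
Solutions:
 g(b) = C1 + b*k*log(b) + b*k*(-1 + 2*log(2)) - 2*exp(3*b)/3


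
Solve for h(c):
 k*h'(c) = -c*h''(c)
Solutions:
 h(c) = C1 + c^(1 - re(k))*(C2*sin(log(c)*Abs(im(k))) + C3*cos(log(c)*im(k)))


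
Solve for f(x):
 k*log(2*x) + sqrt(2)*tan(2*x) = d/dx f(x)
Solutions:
 f(x) = C1 + k*x*(log(x) - 1) + k*x*log(2) - sqrt(2)*log(cos(2*x))/2


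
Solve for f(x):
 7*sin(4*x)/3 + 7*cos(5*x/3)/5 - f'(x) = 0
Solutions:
 f(x) = C1 + 21*sin(5*x/3)/25 - 7*cos(4*x)/12


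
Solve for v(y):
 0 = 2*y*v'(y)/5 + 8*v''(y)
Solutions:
 v(y) = C1 + C2*erf(sqrt(10)*y/20)


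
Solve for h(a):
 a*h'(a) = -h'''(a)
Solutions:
 h(a) = C1 + Integral(C2*airyai(-a) + C3*airybi(-a), a)


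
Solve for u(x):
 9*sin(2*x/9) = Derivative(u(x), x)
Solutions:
 u(x) = C1 - 81*cos(2*x/9)/2


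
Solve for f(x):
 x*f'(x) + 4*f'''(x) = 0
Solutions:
 f(x) = C1 + Integral(C2*airyai(-2^(1/3)*x/2) + C3*airybi(-2^(1/3)*x/2), x)


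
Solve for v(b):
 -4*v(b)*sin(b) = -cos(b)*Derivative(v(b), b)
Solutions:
 v(b) = C1/cos(b)^4


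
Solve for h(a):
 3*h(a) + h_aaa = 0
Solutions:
 h(a) = C3*exp(-3^(1/3)*a) + (C1*sin(3^(5/6)*a/2) + C2*cos(3^(5/6)*a/2))*exp(3^(1/3)*a/2)


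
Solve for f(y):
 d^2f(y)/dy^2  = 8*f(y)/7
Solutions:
 f(y) = C1*exp(-2*sqrt(14)*y/7) + C2*exp(2*sqrt(14)*y/7)


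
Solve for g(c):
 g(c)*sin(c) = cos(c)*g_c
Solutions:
 g(c) = C1/cos(c)


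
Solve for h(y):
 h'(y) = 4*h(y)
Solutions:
 h(y) = C1*exp(4*y)


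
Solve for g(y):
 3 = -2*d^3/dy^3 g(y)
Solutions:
 g(y) = C1 + C2*y + C3*y^2 - y^3/4


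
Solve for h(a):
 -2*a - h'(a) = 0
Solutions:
 h(a) = C1 - a^2


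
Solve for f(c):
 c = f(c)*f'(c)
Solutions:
 f(c) = -sqrt(C1 + c^2)
 f(c) = sqrt(C1 + c^2)


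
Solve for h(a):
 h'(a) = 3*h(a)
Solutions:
 h(a) = C1*exp(3*a)


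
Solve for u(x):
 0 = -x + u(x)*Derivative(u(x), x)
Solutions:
 u(x) = -sqrt(C1 + x^2)
 u(x) = sqrt(C1 + x^2)


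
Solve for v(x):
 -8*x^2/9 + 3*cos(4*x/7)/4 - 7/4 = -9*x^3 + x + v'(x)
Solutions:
 v(x) = C1 + 9*x^4/4 - 8*x^3/27 - x^2/2 - 7*x/4 + 21*sin(4*x/7)/16


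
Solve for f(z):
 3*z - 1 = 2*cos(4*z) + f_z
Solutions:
 f(z) = C1 + 3*z^2/2 - z - sin(4*z)/2


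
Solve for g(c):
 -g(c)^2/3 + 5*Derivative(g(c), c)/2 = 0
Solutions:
 g(c) = -15/(C1 + 2*c)


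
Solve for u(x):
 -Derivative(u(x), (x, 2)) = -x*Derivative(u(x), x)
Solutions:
 u(x) = C1 + C2*erfi(sqrt(2)*x/2)


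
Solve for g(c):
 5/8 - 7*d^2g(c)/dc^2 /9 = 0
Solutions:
 g(c) = C1 + C2*c + 45*c^2/112


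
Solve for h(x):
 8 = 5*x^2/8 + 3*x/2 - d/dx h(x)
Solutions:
 h(x) = C1 + 5*x^3/24 + 3*x^2/4 - 8*x


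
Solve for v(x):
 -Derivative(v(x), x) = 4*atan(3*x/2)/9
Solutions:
 v(x) = C1 - 4*x*atan(3*x/2)/9 + 4*log(9*x^2 + 4)/27


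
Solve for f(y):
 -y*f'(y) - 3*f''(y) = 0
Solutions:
 f(y) = C1 + C2*erf(sqrt(6)*y/6)


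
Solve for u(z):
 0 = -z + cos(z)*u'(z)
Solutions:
 u(z) = C1 + Integral(z/cos(z), z)


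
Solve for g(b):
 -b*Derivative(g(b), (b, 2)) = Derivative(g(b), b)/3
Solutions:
 g(b) = C1 + C2*b^(2/3)


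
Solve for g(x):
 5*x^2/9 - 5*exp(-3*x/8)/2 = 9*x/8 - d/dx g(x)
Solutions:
 g(x) = C1 - 5*x^3/27 + 9*x^2/16 - 20*exp(-3*x/8)/3


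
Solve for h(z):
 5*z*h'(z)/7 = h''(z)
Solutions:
 h(z) = C1 + C2*erfi(sqrt(70)*z/14)


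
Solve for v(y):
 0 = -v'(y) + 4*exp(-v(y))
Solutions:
 v(y) = log(C1 + 4*y)


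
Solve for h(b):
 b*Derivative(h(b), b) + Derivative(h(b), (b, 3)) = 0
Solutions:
 h(b) = C1 + Integral(C2*airyai(-b) + C3*airybi(-b), b)


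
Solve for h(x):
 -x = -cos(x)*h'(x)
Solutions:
 h(x) = C1 + Integral(x/cos(x), x)


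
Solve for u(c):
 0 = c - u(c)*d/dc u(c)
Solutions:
 u(c) = -sqrt(C1 + c^2)
 u(c) = sqrt(C1 + c^2)


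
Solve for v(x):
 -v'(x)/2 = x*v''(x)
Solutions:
 v(x) = C1 + C2*sqrt(x)


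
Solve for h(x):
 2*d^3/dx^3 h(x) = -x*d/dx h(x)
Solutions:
 h(x) = C1 + Integral(C2*airyai(-2^(2/3)*x/2) + C3*airybi(-2^(2/3)*x/2), x)


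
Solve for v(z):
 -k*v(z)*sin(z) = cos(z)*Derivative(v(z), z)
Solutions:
 v(z) = C1*exp(k*log(cos(z)))


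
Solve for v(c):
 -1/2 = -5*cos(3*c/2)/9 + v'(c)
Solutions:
 v(c) = C1 - c/2 + 10*sin(3*c/2)/27


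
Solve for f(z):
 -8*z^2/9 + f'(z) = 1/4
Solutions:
 f(z) = C1 + 8*z^3/27 + z/4


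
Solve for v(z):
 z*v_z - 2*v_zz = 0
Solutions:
 v(z) = C1 + C2*erfi(z/2)


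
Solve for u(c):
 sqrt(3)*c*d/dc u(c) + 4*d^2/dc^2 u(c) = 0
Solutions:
 u(c) = C1 + C2*erf(sqrt(2)*3^(1/4)*c/4)


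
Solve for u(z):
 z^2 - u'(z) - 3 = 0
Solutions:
 u(z) = C1 + z^3/3 - 3*z


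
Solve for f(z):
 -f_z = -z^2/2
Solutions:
 f(z) = C1 + z^3/6


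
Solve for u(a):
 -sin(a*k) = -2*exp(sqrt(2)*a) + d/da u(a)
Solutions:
 u(a) = C1 + sqrt(2)*exp(sqrt(2)*a) + cos(a*k)/k


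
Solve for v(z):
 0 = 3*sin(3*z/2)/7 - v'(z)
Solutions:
 v(z) = C1 - 2*cos(3*z/2)/7


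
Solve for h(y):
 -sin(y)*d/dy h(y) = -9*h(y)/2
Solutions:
 h(y) = C1*(cos(y) - 1)^(1/4)*(cos(y)^2 - 2*cos(y) + 1)/((cos(y) + 1)^(1/4)*(cos(y)^2 + 2*cos(y) + 1))


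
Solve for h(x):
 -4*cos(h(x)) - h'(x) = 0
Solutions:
 h(x) = pi - asin((C1 + exp(8*x))/(C1 - exp(8*x)))
 h(x) = asin((C1 + exp(8*x))/(C1 - exp(8*x)))


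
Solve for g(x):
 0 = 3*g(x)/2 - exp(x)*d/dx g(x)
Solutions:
 g(x) = C1*exp(-3*exp(-x)/2)


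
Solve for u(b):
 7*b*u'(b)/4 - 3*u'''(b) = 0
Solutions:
 u(b) = C1 + Integral(C2*airyai(126^(1/3)*b/6) + C3*airybi(126^(1/3)*b/6), b)


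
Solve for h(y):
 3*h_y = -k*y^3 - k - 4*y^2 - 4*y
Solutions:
 h(y) = C1 - k*y^4/12 - k*y/3 - 4*y^3/9 - 2*y^2/3


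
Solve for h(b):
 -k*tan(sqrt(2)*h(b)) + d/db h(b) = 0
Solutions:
 h(b) = sqrt(2)*(pi - asin(C1*exp(sqrt(2)*b*k)))/2
 h(b) = sqrt(2)*asin(C1*exp(sqrt(2)*b*k))/2


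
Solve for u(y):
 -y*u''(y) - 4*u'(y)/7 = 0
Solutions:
 u(y) = C1 + C2*y^(3/7)


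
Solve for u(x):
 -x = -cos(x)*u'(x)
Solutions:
 u(x) = C1 + Integral(x/cos(x), x)


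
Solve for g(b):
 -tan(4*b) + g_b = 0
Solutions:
 g(b) = C1 - log(cos(4*b))/4


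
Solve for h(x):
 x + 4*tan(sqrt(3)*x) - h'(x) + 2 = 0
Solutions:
 h(x) = C1 + x^2/2 + 2*x - 4*sqrt(3)*log(cos(sqrt(3)*x))/3


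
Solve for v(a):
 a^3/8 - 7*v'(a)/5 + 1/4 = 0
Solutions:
 v(a) = C1 + 5*a^4/224 + 5*a/28


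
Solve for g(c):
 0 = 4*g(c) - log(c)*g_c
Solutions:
 g(c) = C1*exp(4*li(c))


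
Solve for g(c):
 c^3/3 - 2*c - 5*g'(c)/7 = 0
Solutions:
 g(c) = C1 + 7*c^4/60 - 7*c^2/5


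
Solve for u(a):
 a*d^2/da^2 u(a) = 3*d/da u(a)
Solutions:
 u(a) = C1 + C2*a^4


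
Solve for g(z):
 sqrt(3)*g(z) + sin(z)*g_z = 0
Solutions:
 g(z) = C1*(cos(z) + 1)^(sqrt(3)/2)/(cos(z) - 1)^(sqrt(3)/2)


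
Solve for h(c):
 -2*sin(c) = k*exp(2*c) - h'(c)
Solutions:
 h(c) = C1 + k*exp(2*c)/2 - 2*cos(c)


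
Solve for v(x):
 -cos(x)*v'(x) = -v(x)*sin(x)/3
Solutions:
 v(x) = C1/cos(x)^(1/3)


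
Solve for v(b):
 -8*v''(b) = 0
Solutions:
 v(b) = C1 + C2*b


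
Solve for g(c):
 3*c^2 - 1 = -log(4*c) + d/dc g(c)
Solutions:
 g(c) = C1 + c^3 + c*log(c) - 2*c + c*log(4)


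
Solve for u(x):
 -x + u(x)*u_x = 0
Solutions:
 u(x) = -sqrt(C1 + x^2)
 u(x) = sqrt(C1 + x^2)


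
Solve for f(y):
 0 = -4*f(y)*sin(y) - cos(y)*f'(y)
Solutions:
 f(y) = C1*cos(y)^4


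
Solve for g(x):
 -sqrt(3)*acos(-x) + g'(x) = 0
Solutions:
 g(x) = C1 + sqrt(3)*(x*acos(-x) + sqrt(1 - x^2))


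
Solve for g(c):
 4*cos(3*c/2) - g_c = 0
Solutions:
 g(c) = C1 + 8*sin(3*c/2)/3


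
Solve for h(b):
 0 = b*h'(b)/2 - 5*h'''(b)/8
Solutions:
 h(b) = C1 + Integral(C2*airyai(10^(2/3)*b/5) + C3*airybi(10^(2/3)*b/5), b)


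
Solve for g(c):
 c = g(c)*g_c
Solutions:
 g(c) = -sqrt(C1 + c^2)
 g(c) = sqrt(C1 + c^2)


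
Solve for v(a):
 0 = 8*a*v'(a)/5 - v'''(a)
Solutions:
 v(a) = C1 + Integral(C2*airyai(2*5^(2/3)*a/5) + C3*airybi(2*5^(2/3)*a/5), a)


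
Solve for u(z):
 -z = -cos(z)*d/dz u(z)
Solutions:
 u(z) = C1 + Integral(z/cos(z), z)


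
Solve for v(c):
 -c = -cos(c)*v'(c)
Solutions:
 v(c) = C1 + Integral(c/cos(c), c)


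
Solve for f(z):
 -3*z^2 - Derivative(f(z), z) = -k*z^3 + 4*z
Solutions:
 f(z) = C1 + k*z^4/4 - z^3 - 2*z^2


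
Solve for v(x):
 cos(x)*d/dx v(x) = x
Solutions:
 v(x) = C1 + Integral(x/cos(x), x)


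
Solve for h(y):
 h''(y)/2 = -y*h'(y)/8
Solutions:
 h(y) = C1 + C2*erf(sqrt(2)*y/4)


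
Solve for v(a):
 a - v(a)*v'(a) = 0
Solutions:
 v(a) = -sqrt(C1 + a^2)
 v(a) = sqrt(C1 + a^2)


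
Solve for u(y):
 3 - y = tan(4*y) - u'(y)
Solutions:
 u(y) = C1 + y^2/2 - 3*y - log(cos(4*y))/4


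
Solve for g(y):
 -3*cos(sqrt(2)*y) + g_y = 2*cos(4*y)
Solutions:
 g(y) = C1 + sin(4*y)/2 + 3*sqrt(2)*sin(sqrt(2)*y)/2


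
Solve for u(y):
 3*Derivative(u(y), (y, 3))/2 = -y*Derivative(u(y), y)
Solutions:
 u(y) = C1 + Integral(C2*airyai(-2^(1/3)*3^(2/3)*y/3) + C3*airybi(-2^(1/3)*3^(2/3)*y/3), y)


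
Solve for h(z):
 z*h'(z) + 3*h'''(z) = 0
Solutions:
 h(z) = C1 + Integral(C2*airyai(-3^(2/3)*z/3) + C3*airybi(-3^(2/3)*z/3), z)


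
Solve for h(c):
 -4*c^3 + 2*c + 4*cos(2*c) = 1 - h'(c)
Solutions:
 h(c) = C1 + c^4 - c^2 + c - 2*sin(2*c)


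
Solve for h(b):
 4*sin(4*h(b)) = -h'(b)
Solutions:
 h(b) = -acos((-C1 - exp(32*b))/(C1 - exp(32*b)))/4 + pi/2
 h(b) = acos((-C1 - exp(32*b))/(C1 - exp(32*b)))/4


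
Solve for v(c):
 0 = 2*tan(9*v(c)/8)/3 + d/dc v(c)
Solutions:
 v(c) = -8*asin(C1*exp(-3*c/4))/9 + 8*pi/9
 v(c) = 8*asin(C1*exp(-3*c/4))/9


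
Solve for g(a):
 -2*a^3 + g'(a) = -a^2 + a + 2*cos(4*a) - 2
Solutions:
 g(a) = C1 + a^4/2 - a^3/3 + a^2/2 - 2*a + sin(4*a)/2


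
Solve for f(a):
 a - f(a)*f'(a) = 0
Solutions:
 f(a) = -sqrt(C1 + a^2)
 f(a) = sqrt(C1 + a^2)


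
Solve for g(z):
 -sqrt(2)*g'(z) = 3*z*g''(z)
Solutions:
 g(z) = C1 + C2*z^(1 - sqrt(2)/3)


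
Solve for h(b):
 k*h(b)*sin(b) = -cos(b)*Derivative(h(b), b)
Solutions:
 h(b) = C1*exp(k*log(cos(b)))


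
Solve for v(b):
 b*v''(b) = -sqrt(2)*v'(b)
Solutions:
 v(b) = C1 + C2*b^(1 - sqrt(2))


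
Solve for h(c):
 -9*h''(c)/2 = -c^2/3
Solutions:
 h(c) = C1 + C2*c + c^4/162


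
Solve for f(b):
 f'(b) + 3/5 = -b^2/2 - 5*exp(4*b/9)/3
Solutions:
 f(b) = C1 - b^3/6 - 3*b/5 - 15*exp(4*b/9)/4


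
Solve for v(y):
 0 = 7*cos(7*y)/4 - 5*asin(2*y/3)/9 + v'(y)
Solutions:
 v(y) = C1 + 5*y*asin(2*y/3)/9 + 5*sqrt(9 - 4*y^2)/18 - sin(7*y)/4


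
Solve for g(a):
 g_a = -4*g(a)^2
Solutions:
 g(a) = 1/(C1 + 4*a)


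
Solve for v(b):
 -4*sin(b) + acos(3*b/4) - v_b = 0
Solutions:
 v(b) = C1 + b*acos(3*b/4) - sqrt(16 - 9*b^2)/3 + 4*cos(b)


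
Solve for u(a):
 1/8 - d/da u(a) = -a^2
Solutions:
 u(a) = C1 + a^3/3 + a/8


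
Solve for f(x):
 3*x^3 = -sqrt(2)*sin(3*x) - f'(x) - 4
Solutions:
 f(x) = C1 - 3*x^4/4 - 4*x + sqrt(2)*cos(3*x)/3


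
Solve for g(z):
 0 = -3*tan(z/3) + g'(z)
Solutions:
 g(z) = C1 - 9*log(cos(z/3))


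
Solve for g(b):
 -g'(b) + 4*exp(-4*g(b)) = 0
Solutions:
 g(b) = log(-I*(C1 + 16*b)^(1/4))
 g(b) = log(I*(C1 + 16*b)^(1/4))
 g(b) = log(-(C1 + 16*b)^(1/4))
 g(b) = log(C1 + 16*b)/4


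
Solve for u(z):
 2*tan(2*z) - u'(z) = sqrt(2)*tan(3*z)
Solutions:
 u(z) = C1 - log(cos(2*z)) + sqrt(2)*log(cos(3*z))/3


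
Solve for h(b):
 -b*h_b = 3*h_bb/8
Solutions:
 h(b) = C1 + C2*erf(2*sqrt(3)*b/3)


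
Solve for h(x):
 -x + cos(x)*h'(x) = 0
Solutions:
 h(x) = C1 + Integral(x/cos(x), x)


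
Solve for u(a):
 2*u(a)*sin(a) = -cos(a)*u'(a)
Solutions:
 u(a) = C1*cos(a)^2


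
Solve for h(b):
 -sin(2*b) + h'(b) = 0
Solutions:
 h(b) = C1 - cos(2*b)/2


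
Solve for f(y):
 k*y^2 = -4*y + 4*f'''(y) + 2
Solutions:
 f(y) = C1 + C2*y + C3*y^2 + k*y^5/240 + y^4/24 - y^3/12


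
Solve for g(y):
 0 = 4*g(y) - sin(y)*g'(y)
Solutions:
 g(y) = C1*(cos(y)^2 - 2*cos(y) + 1)/(cos(y)^2 + 2*cos(y) + 1)


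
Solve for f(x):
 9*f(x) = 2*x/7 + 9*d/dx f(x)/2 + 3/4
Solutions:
 f(x) = C1*exp(2*x) + 2*x/63 + 25/252


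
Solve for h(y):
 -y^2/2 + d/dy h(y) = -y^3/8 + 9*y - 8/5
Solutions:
 h(y) = C1 - y^4/32 + y^3/6 + 9*y^2/2 - 8*y/5


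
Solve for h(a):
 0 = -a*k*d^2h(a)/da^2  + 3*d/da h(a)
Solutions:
 h(a) = C1 + a^(((re(k) + 3)*re(k) + im(k)^2)/(re(k)^2 + im(k)^2))*(C2*sin(3*log(a)*Abs(im(k))/(re(k)^2 + im(k)^2)) + C3*cos(3*log(a)*im(k)/(re(k)^2 + im(k)^2)))


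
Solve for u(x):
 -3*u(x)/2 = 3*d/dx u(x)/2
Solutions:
 u(x) = C1*exp(-x)


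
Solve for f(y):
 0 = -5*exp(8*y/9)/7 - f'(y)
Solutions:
 f(y) = C1 - 45*exp(8*y/9)/56


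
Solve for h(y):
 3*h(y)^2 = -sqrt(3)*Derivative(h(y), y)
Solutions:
 h(y) = 1/(C1 + sqrt(3)*y)


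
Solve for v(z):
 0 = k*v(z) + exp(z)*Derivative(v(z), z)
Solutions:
 v(z) = C1*exp(k*exp(-z))


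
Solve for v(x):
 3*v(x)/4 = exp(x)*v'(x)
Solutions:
 v(x) = C1*exp(-3*exp(-x)/4)


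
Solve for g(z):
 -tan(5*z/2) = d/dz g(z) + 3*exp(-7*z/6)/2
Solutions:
 g(z) = C1 - log(tan(5*z/2)^2 + 1)/5 + 9*exp(-7*z/6)/7


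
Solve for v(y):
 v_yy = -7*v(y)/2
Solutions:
 v(y) = C1*sin(sqrt(14)*y/2) + C2*cos(sqrt(14)*y/2)


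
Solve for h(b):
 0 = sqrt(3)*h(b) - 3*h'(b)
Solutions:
 h(b) = C1*exp(sqrt(3)*b/3)


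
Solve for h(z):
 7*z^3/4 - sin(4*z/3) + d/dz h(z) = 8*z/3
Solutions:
 h(z) = C1 - 7*z^4/16 + 4*z^2/3 - 3*cos(4*z/3)/4


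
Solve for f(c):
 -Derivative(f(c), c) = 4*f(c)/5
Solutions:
 f(c) = C1*exp(-4*c/5)


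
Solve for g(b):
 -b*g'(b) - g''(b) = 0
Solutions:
 g(b) = C1 + C2*erf(sqrt(2)*b/2)


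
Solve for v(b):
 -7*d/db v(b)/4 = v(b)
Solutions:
 v(b) = C1*exp(-4*b/7)


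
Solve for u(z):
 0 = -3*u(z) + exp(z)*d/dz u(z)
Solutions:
 u(z) = C1*exp(-3*exp(-z))


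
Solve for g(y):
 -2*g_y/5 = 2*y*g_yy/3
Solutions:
 g(y) = C1 + C2*y^(2/5)


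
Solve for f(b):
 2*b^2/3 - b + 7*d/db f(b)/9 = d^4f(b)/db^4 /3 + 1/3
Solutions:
 f(b) = C1 + C4*exp(3^(2/3)*7^(1/3)*b/3) - 2*b^3/7 + 9*b^2/14 + 3*b/7 + (C2*sin(3^(1/6)*7^(1/3)*b/2) + C3*cos(3^(1/6)*7^(1/3)*b/2))*exp(-3^(2/3)*7^(1/3)*b/6)


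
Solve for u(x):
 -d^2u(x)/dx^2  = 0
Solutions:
 u(x) = C1 + C2*x


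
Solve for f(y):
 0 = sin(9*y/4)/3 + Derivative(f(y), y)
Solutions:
 f(y) = C1 + 4*cos(9*y/4)/27


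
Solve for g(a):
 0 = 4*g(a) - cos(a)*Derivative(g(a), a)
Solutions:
 g(a) = C1*(sin(a)^2 + 2*sin(a) + 1)/(sin(a)^2 - 2*sin(a) + 1)


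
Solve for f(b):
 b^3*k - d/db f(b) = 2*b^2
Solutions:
 f(b) = C1 + b^4*k/4 - 2*b^3/3


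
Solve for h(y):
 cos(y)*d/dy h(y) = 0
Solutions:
 h(y) = C1


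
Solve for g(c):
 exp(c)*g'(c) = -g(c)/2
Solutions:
 g(c) = C1*exp(exp(-c)/2)


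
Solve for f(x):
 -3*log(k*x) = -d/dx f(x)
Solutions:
 f(x) = C1 + 3*x*log(k*x) - 3*x


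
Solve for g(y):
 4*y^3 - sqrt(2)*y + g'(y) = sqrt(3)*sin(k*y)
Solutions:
 g(y) = C1 - y^4 + sqrt(2)*y^2/2 - sqrt(3)*cos(k*y)/k


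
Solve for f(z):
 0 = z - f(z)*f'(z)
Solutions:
 f(z) = -sqrt(C1 + z^2)
 f(z) = sqrt(C1 + z^2)


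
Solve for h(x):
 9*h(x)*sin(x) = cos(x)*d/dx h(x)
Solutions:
 h(x) = C1/cos(x)^9


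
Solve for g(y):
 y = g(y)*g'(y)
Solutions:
 g(y) = -sqrt(C1 + y^2)
 g(y) = sqrt(C1 + y^2)


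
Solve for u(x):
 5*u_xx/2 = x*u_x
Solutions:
 u(x) = C1 + C2*erfi(sqrt(5)*x/5)


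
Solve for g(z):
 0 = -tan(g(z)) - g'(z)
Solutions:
 g(z) = pi - asin(C1*exp(-z))
 g(z) = asin(C1*exp(-z))


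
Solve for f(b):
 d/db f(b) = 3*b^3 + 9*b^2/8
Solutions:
 f(b) = C1 + 3*b^4/4 + 3*b^3/8


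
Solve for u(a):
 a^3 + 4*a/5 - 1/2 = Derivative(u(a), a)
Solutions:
 u(a) = C1 + a^4/4 + 2*a^2/5 - a/2


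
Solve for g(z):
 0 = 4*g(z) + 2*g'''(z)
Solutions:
 g(z) = C3*exp(-2^(1/3)*z) + (C1*sin(2^(1/3)*sqrt(3)*z/2) + C2*cos(2^(1/3)*sqrt(3)*z/2))*exp(2^(1/3)*z/2)


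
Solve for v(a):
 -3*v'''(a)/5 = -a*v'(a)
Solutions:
 v(a) = C1 + Integral(C2*airyai(3^(2/3)*5^(1/3)*a/3) + C3*airybi(3^(2/3)*5^(1/3)*a/3), a)


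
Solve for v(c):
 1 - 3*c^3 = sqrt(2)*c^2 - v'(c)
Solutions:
 v(c) = C1 + 3*c^4/4 + sqrt(2)*c^3/3 - c


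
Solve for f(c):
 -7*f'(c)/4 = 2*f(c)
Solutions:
 f(c) = C1*exp(-8*c/7)


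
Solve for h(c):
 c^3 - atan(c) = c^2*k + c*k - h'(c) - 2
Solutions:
 h(c) = C1 - c^4/4 + c^3*k/3 + c^2*k/2 + c*atan(c) - 2*c - log(c^2 + 1)/2


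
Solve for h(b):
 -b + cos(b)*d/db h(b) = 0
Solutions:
 h(b) = C1 + Integral(b/cos(b), b)


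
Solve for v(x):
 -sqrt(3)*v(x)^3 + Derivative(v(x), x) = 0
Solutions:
 v(x) = -sqrt(2)*sqrt(-1/(C1 + sqrt(3)*x))/2
 v(x) = sqrt(2)*sqrt(-1/(C1 + sqrt(3)*x))/2


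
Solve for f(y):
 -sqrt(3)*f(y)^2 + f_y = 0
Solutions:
 f(y) = -1/(C1 + sqrt(3)*y)


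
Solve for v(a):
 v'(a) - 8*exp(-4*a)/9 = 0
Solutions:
 v(a) = C1 - 2*exp(-4*a)/9


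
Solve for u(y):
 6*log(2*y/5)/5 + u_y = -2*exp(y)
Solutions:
 u(y) = C1 - 6*y*log(y)/5 + 6*y*(-log(2) + 1 + log(5))/5 - 2*exp(y)


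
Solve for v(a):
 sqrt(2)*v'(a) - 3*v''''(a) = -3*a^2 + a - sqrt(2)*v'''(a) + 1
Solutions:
 v(a) = C1 + C2*exp(a*(-2^(2/3)*(9*sqrt(1506) + 247*sqrt(2))^(1/3) - 4*2^(1/3)/(9*sqrt(1506) + 247*sqrt(2))^(1/3) + 4*sqrt(2))/36)*sin(2^(1/3)*sqrt(3)*a*(-2^(1/3)*(9*sqrt(1506) + 247*sqrt(2))^(1/3) + 4/(9*sqrt(1506) + 247*sqrt(2))^(1/3))/36) + C3*exp(a*(-2^(2/3)*(9*sqrt(1506) + 247*sqrt(2))^(1/3) - 4*2^(1/3)/(9*sqrt(1506) + 247*sqrt(2))^(1/3) + 4*sqrt(2))/36)*cos(2^(1/3)*sqrt(3)*a*(-2^(1/3)*(9*sqrt(1506) + 247*sqrt(2))^(1/3) + 4/(9*sqrt(1506) + 247*sqrt(2))^(1/3))/36) + C4*exp(a*(4*2^(1/3)/(9*sqrt(1506) + 247*sqrt(2))^(1/3) + 2*sqrt(2) + 2^(2/3)*(9*sqrt(1506) + 247*sqrt(2))^(1/3))/18) - sqrt(2)*a^3/2 + sqrt(2)*a^2/4 + 7*sqrt(2)*a/2


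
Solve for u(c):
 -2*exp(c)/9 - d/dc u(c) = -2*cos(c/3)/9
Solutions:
 u(c) = C1 - 2*exp(c)/9 + 2*sin(c/3)/3


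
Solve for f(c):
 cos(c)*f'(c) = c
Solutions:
 f(c) = C1 + Integral(c/cos(c), c)


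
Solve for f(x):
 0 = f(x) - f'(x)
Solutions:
 f(x) = C1*exp(x)


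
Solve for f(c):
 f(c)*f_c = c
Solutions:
 f(c) = -sqrt(C1 + c^2)
 f(c) = sqrt(C1 + c^2)


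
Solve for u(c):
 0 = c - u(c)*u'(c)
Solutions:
 u(c) = -sqrt(C1 + c^2)
 u(c) = sqrt(C1 + c^2)


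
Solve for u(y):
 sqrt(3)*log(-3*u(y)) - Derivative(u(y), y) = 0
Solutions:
 -sqrt(3)*Integral(1/(log(-_y) + log(3)), (_y, u(y)))/3 = C1 - y


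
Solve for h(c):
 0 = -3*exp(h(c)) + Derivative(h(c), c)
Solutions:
 h(c) = log(-1/(C1 + 3*c))


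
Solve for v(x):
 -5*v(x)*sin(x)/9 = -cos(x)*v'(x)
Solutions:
 v(x) = C1/cos(x)^(5/9)


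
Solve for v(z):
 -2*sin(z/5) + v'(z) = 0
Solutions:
 v(z) = C1 - 10*cos(z/5)


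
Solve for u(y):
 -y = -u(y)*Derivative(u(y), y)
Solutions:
 u(y) = -sqrt(C1 + y^2)
 u(y) = sqrt(C1 + y^2)


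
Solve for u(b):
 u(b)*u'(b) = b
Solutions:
 u(b) = -sqrt(C1 + b^2)
 u(b) = sqrt(C1 + b^2)


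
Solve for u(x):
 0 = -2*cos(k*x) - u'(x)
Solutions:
 u(x) = C1 - 2*sin(k*x)/k


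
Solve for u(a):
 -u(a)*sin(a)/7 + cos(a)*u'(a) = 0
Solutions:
 u(a) = C1/cos(a)^(1/7)


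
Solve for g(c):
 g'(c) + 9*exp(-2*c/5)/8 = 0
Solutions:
 g(c) = C1 + 45*exp(-2*c/5)/16


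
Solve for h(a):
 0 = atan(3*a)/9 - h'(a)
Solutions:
 h(a) = C1 + a*atan(3*a)/9 - log(9*a^2 + 1)/54


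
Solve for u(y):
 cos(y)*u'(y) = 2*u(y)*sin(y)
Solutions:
 u(y) = C1/cos(y)^2


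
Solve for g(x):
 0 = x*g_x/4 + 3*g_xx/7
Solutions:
 g(x) = C1 + C2*erf(sqrt(42)*x/12)


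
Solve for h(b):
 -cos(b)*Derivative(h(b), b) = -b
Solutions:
 h(b) = C1 + Integral(b/cos(b), b)


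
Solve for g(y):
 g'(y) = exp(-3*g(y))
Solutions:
 g(y) = log(C1 + 3*y)/3
 g(y) = log((-3^(1/3) - 3^(5/6)*I)*(C1 + y)^(1/3)/2)
 g(y) = log((-3^(1/3) + 3^(5/6)*I)*(C1 + y)^(1/3)/2)


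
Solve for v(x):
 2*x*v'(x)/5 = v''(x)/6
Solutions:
 v(x) = C1 + C2*erfi(sqrt(30)*x/5)


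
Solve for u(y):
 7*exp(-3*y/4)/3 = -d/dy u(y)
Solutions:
 u(y) = C1 + 28*exp(-3*y/4)/9


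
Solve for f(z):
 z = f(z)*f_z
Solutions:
 f(z) = -sqrt(C1 + z^2)
 f(z) = sqrt(C1 + z^2)


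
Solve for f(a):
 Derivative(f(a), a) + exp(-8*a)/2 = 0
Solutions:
 f(a) = C1 + exp(-8*a)/16


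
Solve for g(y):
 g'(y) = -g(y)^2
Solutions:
 g(y) = 1/(C1 + y)


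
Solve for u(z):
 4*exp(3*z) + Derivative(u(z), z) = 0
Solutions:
 u(z) = C1 - 4*exp(3*z)/3


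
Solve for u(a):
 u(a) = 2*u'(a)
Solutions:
 u(a) = C1*exp(a/2)


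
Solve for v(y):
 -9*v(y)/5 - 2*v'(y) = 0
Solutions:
 v(y) = C1*exp(-9*y/10)


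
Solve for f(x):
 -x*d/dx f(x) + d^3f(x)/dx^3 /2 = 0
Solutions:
 f(x) = C1 + Integral(C2*airyai(2^(1/3)*x) + C3*airybi(2^(1/3)*x), x)


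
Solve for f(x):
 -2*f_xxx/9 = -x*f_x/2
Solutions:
 f(x) = C1 + Integral(C2*airyai(2^(1/3)*3^(2/3)*x/2) + C3*airybi(2^(1/3)*3^(2/3)*x/2), x)


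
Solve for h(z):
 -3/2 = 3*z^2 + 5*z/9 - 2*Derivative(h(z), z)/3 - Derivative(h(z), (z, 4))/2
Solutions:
 h(z) = C1 + C4*exp(-6^(2/3)*z/3) + 3*z^3/2 + 5*z^2/12 + 9*z/4 + (C2*sin(2^(2/3)*3^(1/6)*z/2) + C3*cos(2^(2/3)*3^(1/6)*z/2))*exp(6^(2/3)*z/6)


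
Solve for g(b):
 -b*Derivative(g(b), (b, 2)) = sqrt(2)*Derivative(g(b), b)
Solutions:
 g(b) = C1 + C2*b^(1 - sqrt(2))


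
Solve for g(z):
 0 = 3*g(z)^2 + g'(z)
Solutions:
 g(z) = 1/(C1 + 3*z)


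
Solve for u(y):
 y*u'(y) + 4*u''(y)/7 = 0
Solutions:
 u(y) = C1 + C2*erf(sqrt(14)*y/4)


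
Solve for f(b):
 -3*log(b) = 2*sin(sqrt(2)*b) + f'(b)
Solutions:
 f(b) = C1 - 3*b*log(b) + 3*b + sqrt(2)*cos(sqrt(2)*b)


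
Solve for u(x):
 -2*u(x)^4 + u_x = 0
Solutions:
 u(x) = (-1/(C1 + 6*x))^(1/3)
 u(x) = (-1/(C1 + 2*x))^(1/3)*(-3^(2/3) - 3*3^(1/6)*I)/6
 u(x) = (-1/(C1 + 2*x))^(1/3)*(-3^(2/3) + 3*3^(1/6)*I)/6


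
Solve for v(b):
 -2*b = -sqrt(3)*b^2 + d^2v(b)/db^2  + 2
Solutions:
 v(b) = C1 + C2*b + sqrt(3)*b^4/12 - b^3/3 - b^2


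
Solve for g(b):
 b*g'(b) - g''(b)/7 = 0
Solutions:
 g(b) = C1 + C2*erfi(sqrt(14)*b/2)


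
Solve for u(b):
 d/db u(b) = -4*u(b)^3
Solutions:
 u(b) = -sqrt(2)*sqrt(-1/(C1 - 4*b))/2
 u(b) = sqrt(2)*sqrt(-1/(C1 - 4*b))/2


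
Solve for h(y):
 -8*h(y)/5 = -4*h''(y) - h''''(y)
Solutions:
 h(y) = C1*exp(-y*sqrt(-2 + 2*sqrt(35)/5)) + C2*exp(y*sqrt(-2 + 2*sqrt(35)/5)) + C3*sin(y*sqrt(2 + 2*sqrt(35)/5)) + C4*cos(y*sqrt(2 + 2*sqrt(35)/5))


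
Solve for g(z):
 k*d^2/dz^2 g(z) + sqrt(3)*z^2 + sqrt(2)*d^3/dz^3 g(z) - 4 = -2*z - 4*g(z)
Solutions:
 g(z) = C1*exp(-z*(2^(5/6)*k^2/(2*(k^3/4 + sqrt(-k^6 + (k^3 + 108)^2)/4 + 27)^(1/3)) + sqrt(2)*k + 2*2^(1/6)*(k^3/4 + sqrt(-k^6 + (k^3 + 108)^2)/4 + 27)^(1/3))/6) + C2*exp(z*(-2^(5/6)*k^2/((-1 + sqrt(3)*I)*(k^3/4 + sqrt(-k^6 + (k^3 + 108)^2)/4 + 27)^(1/3)) - sqrt(2)*k + 2^(1/6)*(k^3/4 + sqrt(-k^6 + (k^3 + 108)^2)/4 + 27)^(1/3) - 2^(1/6)*sqrt(3)*I*(k^3/4 + sqrt(-k^6 + (k^3 + 108)^2)/4 + 27)^(1/3))/6) + C3*exp(z*(2^(5/6)*k^2/((1 + sqrt(3)*I)*(k^3/4 + sqrt(-k^6 + (k^3 + 108)^2)/4 + 27)^(1/3)) - sqrt(2)*k + 2^(1/6)*(k^3/4 + sqrt(-k^6 + (k^3 + 108)^2)/4 + 27)^(1/3) + 2^(1/6)*sqrt(3)*I*(k^3/4 + sqrt(-k^6 + (k^3 + 108)^2)/4 + 27)^(1/3))/6) + sqrt(3)*k/8 - sqrt(3)*z^2/4 - z/2 + 1


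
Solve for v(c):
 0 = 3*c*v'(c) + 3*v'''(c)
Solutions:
 v(c) = C1 + Integral(C2*airyai(-c) + C3*airybi(-c), c)


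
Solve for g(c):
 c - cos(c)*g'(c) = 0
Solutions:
 g(c) = C1 + Integral(c/cos(c), c)


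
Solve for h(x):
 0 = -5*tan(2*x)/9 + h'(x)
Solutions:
 h(x) = C1 - 5*log(cos(2*x))/18


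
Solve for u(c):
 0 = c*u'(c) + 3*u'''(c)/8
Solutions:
 u(c) = C1 + Integral(C2*airyai(-2*3^(2/3)*c/3) + C3*airybi(-2*3^(2/3)*c/3), c)


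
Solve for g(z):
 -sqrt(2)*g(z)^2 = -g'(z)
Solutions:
 g(z) = -1/(C1 + sqrt(2)*z)


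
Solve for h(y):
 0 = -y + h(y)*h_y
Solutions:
 h(y) = -sqrt(C1 + y^2)
 h(y) = sqrt(C1 + y^2)


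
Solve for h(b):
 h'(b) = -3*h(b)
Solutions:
 h(b) = C1*exp(-3*b)


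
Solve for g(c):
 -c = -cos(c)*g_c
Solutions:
 g(c) = C1 + Integral(c/cos(c), c)


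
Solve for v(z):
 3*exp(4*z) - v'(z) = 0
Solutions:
 v(z) = C1 + 3*exp(4*z)/4


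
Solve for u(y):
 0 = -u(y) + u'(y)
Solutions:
 u(y) = C1*exp(y)


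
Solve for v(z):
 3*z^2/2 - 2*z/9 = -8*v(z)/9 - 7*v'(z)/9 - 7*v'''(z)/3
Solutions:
 v(z) = C1*exp(7^(1/3)*z*(-7/(36 + sqrt(1345))^(1/3) + 7^(1/3)*(36 + sqrt(1345))^(1/3))/42)*sin(sqrt(3)*7^(1/3)*z*(7/(36 + sqrt(1345))^(1/3) + 7^(1/3)*(36 + sqrt(1345))^(1/3))/42) + C2*exp(7^(1/3)*z*(-7/(36 + sqrt(1345))^(1/3) + 7^(1/3)*(36 + sqrt(1345))^(1/3))/42)*cos(sqrt(3)*7^(1/3)*z*(7/(36 + sqrt(1345))^(1/3) + 7^(1/3)*(36 + sqrt(1345))^(1/3))/42) + C3*exp(-7^(1/3)*z*(-7/(36 + sqrt(1345))^(1/3) + 7^(1/3)*(36 + sqrt(1345))^(1/3))/21) - 27*z^2/16 + 205*z/64 - 1435/512


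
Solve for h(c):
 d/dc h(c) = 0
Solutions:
 h(c) = C1


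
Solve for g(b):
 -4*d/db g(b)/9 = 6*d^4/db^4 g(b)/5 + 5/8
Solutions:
 g(b) = C1 + C4*exp(-10^(1/3)*b/3) - 45*b/32 + (C2*sin(10^(1/3)*sqrt(3)*b/6) + C3*cos(10^(1/3)*sqrt(3)*b/6))*exp(10^(1/3)*b/6)


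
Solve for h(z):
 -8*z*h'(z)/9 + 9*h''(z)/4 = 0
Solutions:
 h(z) = C1 + C2*erfi(4*z/9)


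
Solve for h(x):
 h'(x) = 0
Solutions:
 h(x) = C1


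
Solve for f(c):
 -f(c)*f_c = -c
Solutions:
 f(c) = -sqrt(C1 + c^2)
 f(c) = sqrt(C1 + c^2)


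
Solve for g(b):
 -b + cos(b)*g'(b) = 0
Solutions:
 g(b) = C1 + Integral(b/cos(b), b)


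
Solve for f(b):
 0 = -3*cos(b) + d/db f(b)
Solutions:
 f(b) = C1 + 3*sin(b)


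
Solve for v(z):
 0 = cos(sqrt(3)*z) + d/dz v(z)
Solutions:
 v(z) = C1 - sqrt(3)*sin(sqrt(3)*z)/3


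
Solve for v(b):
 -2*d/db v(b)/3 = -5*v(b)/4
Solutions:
 v(b) = C1*exp(15*b/8)


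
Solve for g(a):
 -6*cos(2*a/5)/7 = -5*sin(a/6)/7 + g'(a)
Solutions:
 g(a) = C1 - 15*sin(2*a/5)/7 - 30*cos(a/6)/7


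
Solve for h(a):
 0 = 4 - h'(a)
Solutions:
 h(a) = C1 + 4*a


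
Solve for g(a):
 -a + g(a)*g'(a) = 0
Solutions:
 g(a) = -sqrt(C1 + a^2)
 g(a) = sqrt(C1 + a^2)


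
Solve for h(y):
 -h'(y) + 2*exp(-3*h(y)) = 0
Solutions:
 h(y) = log(C1 + 6*y)/3
 h(y) = log((-3^(1/3) - 3^(5/6)*I)*(C1 + 2*y)^(1/3)/2)
 h(y) = log((-3^(1/3) + 3^(5/6)*I)*(C1 + 2*y)^(1/3)/2)


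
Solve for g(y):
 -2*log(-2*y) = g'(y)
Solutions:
 g(y) = C1 - 2*y*log(-y) + 2*y*(1 - log(2))


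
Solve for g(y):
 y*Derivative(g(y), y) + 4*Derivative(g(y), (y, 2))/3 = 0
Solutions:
 g(y) = C1 + C2*erf(sqrt(6)*y/4)


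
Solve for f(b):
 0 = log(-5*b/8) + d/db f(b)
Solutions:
 f(b) = C1 - b*log(-b) + b*(-log(5) + 1 + 3*log(2))


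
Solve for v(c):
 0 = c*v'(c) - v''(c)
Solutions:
 v(c) = C1 + C2*erfi(sqrt(2)*c/2)


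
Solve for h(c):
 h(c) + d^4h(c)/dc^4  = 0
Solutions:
 h(c) = (C1*sin(sqrt(2)*c/2) + C2*cos(sqrt(2)*c/2))*exp(-sqrt(2)*c/2) + (C3*sin(sqrt(2)*c/2) + C4*cos(sqrt(2)*c/2))*exp(sqrt(2)*c/2)


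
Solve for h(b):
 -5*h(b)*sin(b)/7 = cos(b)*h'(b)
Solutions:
 h(b) = C1*cos(b)^(5/7)


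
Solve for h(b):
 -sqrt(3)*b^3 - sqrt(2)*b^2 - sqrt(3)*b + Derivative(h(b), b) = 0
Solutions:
 h(b) = C1 + sqrt(3)*b^4/4 + sqrt(2)*b^3/3 + sqrt(3)*b^2/2


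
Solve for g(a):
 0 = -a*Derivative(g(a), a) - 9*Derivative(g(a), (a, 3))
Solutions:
 g(a) = C1 + Integral(C2*airyai(-3^(1/3)*a/3) + C3*airybi(-3^(1/3)*a/3), a)


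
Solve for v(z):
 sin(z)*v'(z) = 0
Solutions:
 v(z) = C1


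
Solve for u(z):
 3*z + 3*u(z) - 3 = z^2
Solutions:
 u(z) = z^2/3 - z + 1


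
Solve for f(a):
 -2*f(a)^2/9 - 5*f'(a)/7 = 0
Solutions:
 f(a) = 45/(C1 + 14*a)


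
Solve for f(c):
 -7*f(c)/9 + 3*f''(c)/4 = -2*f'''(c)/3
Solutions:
 f(c) = C1*exp(-c*(27*3^(1/3)/(16*sqrt(2569) + 815)^(1/3) + 18 + 3^(2/3)*(16*sqrt(2569) + 815)^(1/3))/48)*sin(3^(1/6)*c*(-(16*sqrt(2569) + 815)^(1/3) + 9*3^(2/3)/(16*sqrt(2569) + 815)^(1/3))/16) + C2*exp(-c*(27*3^(1/3)/(16*sqrt(2569) + 815)^(1/3) + 18 + 3^(2/3)*(16*sqrt(2569) + 815)^(1/3))/48)*cos(3^(1/6)*c*(-(16*sqrt(2569) + 815)^(1/3) + 9*3^(2/3)/(16*sqrt(2569) + 815)^(1/3))/16) + C3*exp(c*(-9 + 27*3^(1/3)/(16*sqrt(2569) + 815)^(1/3) + 3^(2/3)*(16*sqrt(2569) + 815)^(1/3))/24)


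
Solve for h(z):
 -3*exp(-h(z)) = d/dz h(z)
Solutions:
 h(z) = log(C1 - 3*z)


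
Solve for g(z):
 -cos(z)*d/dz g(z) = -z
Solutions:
 g(z) = C1 + Integral(z/cos(z), z)


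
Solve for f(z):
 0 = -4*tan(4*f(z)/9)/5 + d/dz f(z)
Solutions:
 f(z) = -9*asin(C1*exp(16*z/45))/4 + 9*pi/4
 f(z) = 9*asin(C1*exp(16*z/45))/4


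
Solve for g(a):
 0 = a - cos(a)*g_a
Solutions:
 g(a) = C1 + Integral(a/cos(a), a)


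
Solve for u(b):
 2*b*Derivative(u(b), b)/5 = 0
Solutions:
 u(b) = C1


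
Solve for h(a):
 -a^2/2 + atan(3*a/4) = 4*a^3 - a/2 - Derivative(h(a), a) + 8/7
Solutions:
 h(a) = C1 + a^4 + a^3/6 - a^2/4 - a*atan(3*a/4) + 8*a/7 + 2*log(9*a^2 + 16)/3


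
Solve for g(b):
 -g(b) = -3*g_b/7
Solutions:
 g(b) = C1*exp(7*b/3)


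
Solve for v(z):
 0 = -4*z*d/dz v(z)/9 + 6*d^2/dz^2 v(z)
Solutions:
 v(z) = C1 + C2*erfi(sqrt(3)*z/9)


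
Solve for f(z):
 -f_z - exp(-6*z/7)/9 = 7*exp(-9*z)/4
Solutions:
 f(z) = C1 + 7*exp(-9*z)/36 + 7*exp(-6*z/7)/54


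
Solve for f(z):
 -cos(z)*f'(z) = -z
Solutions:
 f(z) = C1 + Integral(z/cos(z), z)


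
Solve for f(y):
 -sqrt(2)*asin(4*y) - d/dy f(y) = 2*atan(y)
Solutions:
 f(y) = C1 - 2*y*atan(y) - sqrt(2)*(y*asin(4*y) + sqrt(1 - 16*y^2)/4) + log(y^2 + 1)


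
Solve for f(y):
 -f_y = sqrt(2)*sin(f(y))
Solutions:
 f(y) = -acos((-C1 - exp(2*sqrt(2)*y))/(C1 - exp(2*sqrt(2)*y))) + 2*pi
 f(y) = acos((-C1 - exp(2*sqrt(2)*y))/(C1 - exp(2*sqrt(2)*y)))


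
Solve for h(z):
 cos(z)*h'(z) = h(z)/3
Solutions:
 h(z) = C1*(sin(z) + 1)^(1/6)/(sin(z) - 1)^(1/6)


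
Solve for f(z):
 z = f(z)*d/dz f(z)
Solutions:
 f(z) = -sqrt(C1 + z^2)
 f(z) = sqrt(C1 + z^2)


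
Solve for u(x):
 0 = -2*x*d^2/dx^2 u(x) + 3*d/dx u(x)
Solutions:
 u(x) = C1 + C2*x^(5/2)


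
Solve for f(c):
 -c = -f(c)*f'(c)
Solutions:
 f(c) = -sqrt(C1 + c^2)
 f(c) = sqrt(C1 + c^2)


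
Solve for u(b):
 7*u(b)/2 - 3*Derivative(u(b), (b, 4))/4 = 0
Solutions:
 u(b) = C1*exp(-14^(1/4)*3^(3/4)*b/3) + C2*exp(14^(1/4)*3^(3/4)*b/3) + C3*sin(14^(1/4)*3^(3/4)*b/3) + C4*cos(14^(1/4)*3^(3/4)*b/3)


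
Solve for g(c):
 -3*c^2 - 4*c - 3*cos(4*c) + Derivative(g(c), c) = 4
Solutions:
 g(c) = C1 + c^3 + 2*c^2 + 4*c + 3*sin(4*c)/4


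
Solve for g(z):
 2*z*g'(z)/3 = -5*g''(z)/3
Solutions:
 g(z) = C1 + C2*erf(sqrt(5)*z/5)


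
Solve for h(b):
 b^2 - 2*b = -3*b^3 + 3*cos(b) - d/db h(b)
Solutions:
 h(b) = C1 - 3*b^4/4 - b^3/3 + b^2 + 3*sin(b)


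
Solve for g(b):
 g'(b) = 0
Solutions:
 g(b) = C1


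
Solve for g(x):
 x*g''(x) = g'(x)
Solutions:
 g(x) = C1 + C2*x^2


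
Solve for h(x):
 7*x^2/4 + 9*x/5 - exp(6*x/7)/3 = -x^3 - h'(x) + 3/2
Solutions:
 h(x) = C1 - x^4/4 - 7*x^3/12 - 9*x^2/10 + 3*x/2 + 7*exp(6*x/7)/18


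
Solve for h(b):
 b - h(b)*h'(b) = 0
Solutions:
 h(b) = -sqrt(C1 + b^2)
 h(b) = sqrt(C1 + b^2)


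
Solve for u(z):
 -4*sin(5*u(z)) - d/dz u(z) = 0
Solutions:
 u(z) = -acos((-C1 - exp(40*z))/(C1 - exp(40*z)))/5 + 2*pi/5
 u(z) = acos((-C1 - exp(40*z))/(C1 - exp(40*z)))/5


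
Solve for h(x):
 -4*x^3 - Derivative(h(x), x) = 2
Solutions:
 h(x) = C1 - x^4 - 2*x


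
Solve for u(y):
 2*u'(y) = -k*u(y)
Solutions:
 u(y) = C1*exp(-k*y/2)


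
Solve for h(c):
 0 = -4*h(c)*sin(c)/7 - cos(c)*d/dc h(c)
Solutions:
 h(c) = C1*cos(c)^(4/7)


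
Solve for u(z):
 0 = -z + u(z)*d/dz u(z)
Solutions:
 u(z) = -sqrt(C1 + z^2)
 u(z) = sqrt(C1 + z^2)


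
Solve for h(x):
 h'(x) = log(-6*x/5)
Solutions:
 h(x) = C1 + x*log(-x) + x*(-log(5) - 1 + log(6))


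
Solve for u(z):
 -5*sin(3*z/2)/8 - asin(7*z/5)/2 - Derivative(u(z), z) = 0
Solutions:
 u(z) = C1 - z*asin(7*z/5)/2 - sqrt(25 - 49*z^2)/14 + 5*cos(3*z/2)/12


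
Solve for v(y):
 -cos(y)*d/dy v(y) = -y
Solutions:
 v(y) = C1 + Integral(y/cos(y), y)


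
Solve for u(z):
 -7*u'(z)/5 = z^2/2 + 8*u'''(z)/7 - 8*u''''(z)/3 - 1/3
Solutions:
 u(z) = C1 + C2*exp(z*(-10^(2/3)*(49*sqrt(22089) + 7283)^(1/3) - 40*10^(1/3)/(49*sqrt(22089) + 7283)^(1/3) + 40)/280)*sin(10^(1/3)*sqrt(3)*z*(-10^(1/3)*(49*sqrt(22089) + 7283)^(1/3) + 40/(49*sqrt(22089) + 7283)^(1/3))/280) + C3*exp(z*(-10^(2/3)*(49*sqrt(22089) + 7283)^(1/3) - 40*10^(1/3)/(49*sqrt(22089) + 7283)^(1/3) + 40)/280)*cos(10^(1/3)*sqrt(3)*z*(-10^(1/3)*(49*sqrt(22089) + 7283)^(1/3) + 40/(49*sqrt(22089) + 7283)^(1/3))/280) + C4*exp(z*(40*10^(1/3)/(49*sqrt(22089) + 7283)^(1/3) + 20 + 10^(2/3)*(49*sqrt(22089) + 7283)^(1/3))/140) - 5*z^3/42 + 845*z/1029


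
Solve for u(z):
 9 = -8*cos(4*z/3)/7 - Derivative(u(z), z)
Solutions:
 u(z) = C1 - 9*z - 6*sin(4*z/3)/7


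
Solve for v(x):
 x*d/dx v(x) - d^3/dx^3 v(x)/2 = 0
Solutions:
 v(x) = C1 + Integral(C2*airyai(2^(1/3)*x) + C3*airybi(2^(1/3)*x), x)


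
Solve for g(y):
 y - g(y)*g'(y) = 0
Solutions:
 g(y) = -sqrt(C1 + y^2)
 g(y) = sqrt(C1 + y^2)


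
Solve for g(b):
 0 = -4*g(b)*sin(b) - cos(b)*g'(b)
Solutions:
 g(b) = C1*cos(b)^4


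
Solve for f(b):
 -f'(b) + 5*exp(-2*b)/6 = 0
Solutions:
 f(b) = C1 - 5*exp(-2*b)/12


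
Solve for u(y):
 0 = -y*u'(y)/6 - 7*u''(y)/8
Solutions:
 u(y) = C1 + C2*erf(sqrt(42)*y/21)


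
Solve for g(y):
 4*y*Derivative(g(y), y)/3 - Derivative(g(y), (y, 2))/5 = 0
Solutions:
 g(y) = C1 + C2*erfi(sqrt(30)*y/3)


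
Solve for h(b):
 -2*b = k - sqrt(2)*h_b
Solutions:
 h(b) = C1 + sqrt(2)*b^2/2 + sqrt(2)*b*k/2


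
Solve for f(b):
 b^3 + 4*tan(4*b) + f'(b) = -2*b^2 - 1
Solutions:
 f(b) = C1 - b^4/4 - 2*b^3/3 - b + log(cos(4*b))


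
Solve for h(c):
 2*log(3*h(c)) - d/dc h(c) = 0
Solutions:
 -Integral(1/(log(_y) + log(3)), (_y, h(c)))/2 = C1 - c


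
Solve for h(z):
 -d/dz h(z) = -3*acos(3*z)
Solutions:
 h(z) = C1 + 3*z*acos(3*z) - sqrt(1 - 9*z^2)


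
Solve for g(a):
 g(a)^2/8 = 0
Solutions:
 g(a) = 0


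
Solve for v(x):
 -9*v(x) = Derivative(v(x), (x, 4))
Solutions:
 v(x) = (C1*sin(sqrt(6)*x/2) + C2*cos(sqrt(6)*x/2))*exp(-sqrt(6)*x/2) + (C3*sin(sqrt(6)*x/2) + C4*cos(sqrt(6)*x/2))*exp(sqrt(6)*x/2)
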